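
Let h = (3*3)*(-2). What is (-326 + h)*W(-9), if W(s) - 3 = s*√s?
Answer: -1032 + 9288*I ≈ -1032.0 + 9288.0*I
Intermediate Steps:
W(s) = 3 + s^(3/2) (W(s) = 3 + s*√s = 3 + s^(3/2))
h = -18 (h = 9*(-2) = -18)
(-326 + h)*W(-9) = (-326 - 18)*(3 + (-9)^(3/2)) = -344*(3 - 27*I) = -1032 + 9288*I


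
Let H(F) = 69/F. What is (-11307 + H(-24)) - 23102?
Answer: -275295/8 ≈ -34412.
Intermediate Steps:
(-11307 + H(-24)) - 23102 = (-11307 + 69/(-24)) - 23102 = (-11307 + 69*(-1/24)) - 23102 = (-11307 - 23/8) - 23102 = -90479/8 - 23102 = -275295/8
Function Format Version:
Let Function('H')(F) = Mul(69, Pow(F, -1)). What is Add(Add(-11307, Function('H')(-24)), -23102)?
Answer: Rational(-275295, 8) ≈ -34412.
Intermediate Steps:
Add(Add(-11307, Function('H')(-24)), -23102) = Add(Add(-11307, Mul(69, Pow(-24, -1))), -23102) = Add(Add(-11307, Mul(69, Rational(-1, 24))), -23102) = Add(Add(-11307, Rational(-23, 8)), -23102) = Add(Rational(-90479, 8), -23102) = Rational(-275295, 8)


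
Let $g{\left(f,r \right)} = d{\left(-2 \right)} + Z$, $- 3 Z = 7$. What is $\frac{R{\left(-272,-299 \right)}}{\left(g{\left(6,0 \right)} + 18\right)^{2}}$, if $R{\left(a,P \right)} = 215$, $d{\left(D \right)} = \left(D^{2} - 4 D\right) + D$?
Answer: $\frac{1935}{5929} \approx 0.32636$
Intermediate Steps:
$d{\left(D \right)} = D^{2} - 3 D$
$Z = - \frac{7}{3}$ ($Z = \left(- \frac{1}{3}\right) 7 = - \frac{7}{3} \approx -2.3333$)
$g{\left(f,r \right)} = \frac{23}{3}$ ($g{\left(f,r \right)} = - 2 \left(-3 - 2\right) - \frac{7}{3} = \left(-2\right) \left(-5\right) - \frac{7}{3} = 10 - \frac{7}{3} = \frac{23}{3}$)
$\frac{R{\left(-272,-299 \right)}}{\left(g{\left(6,0 \right)} + 18\right)^{2}} = \frac{215}{\left(\frac{23}{3} + 18\right)^{2}} = \frac{215}{\left(\frac{77}{3}\right)^{2}} = \frac{215}{\frac{5929}{9}} = 215 \cdot \frac{9}{5929} = \frac{1935}{5929}$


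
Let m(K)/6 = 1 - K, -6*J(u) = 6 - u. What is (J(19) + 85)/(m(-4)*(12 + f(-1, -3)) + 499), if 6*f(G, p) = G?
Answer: 523/5124 ≈ 0.10207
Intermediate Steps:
J(u) = -1 + u/6 (J(u) = -(6 - u)/6 = -1 + u/6)
f(G, p) = G/6
m(K) = 6 - 6*K (m(K) = 6*(1 - K) = 6 - 6*K)
(J(19) + 85)/(m(-4)*(12 + f(-1, -3)) + 499) = ((-1 + (1/6)*19) + 85)/((6 - 6*(-4))*(12 + (1/6)*(-1)) + 499) = ((-1 + 19/6) + 85)/((6 + 24)*(12 - 1/6) + 499) = (13/6 + 85)/(30*(71/6) + 499) = 523/(6*(355 + 499)) = (523/6)/854 = (523/6)*(1/854) = 523/5124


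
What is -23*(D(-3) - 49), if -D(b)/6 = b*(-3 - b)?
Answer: 1127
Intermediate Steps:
D(b) = -6*b*(-3 - b)
-23*(D(-3) - 49) = -23*(6*(-3)*(3 - 3) - 49) = -23*(6*(-3)*0 - 49) = -23*(0 - 49) = -23*(-49) = 1127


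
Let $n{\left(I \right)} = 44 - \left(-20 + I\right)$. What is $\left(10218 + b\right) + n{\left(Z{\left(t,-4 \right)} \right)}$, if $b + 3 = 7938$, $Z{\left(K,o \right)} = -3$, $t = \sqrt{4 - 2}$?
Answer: $18220$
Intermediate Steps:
$t = \sqrt{2} \approx 1.4142$
$b = 7935$ ($b = -3 + 7938 = 7935$)
$n{\left(I \right)} = 64 - I$ ($n{\left(I \right)} = 44 - \left(-20 + I\right) = 64 - I$)
$\left(10218 + b\right) + n{\left(Z{\left(t,-4 \right)} \right)} = \left(10218 + 7935\right) + \left(64 - -3\right) = 18153 + \left(64 + 3\right) = 18153 + 67 = 18220$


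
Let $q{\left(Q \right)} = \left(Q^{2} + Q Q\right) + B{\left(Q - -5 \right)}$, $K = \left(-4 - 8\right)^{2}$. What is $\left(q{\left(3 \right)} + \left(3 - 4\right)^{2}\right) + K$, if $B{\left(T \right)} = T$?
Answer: $171$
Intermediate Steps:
$K = 144$ ($K = \left(-12\right)^{2} = 144$)
$q{\left(Q \right)} = 5 + Q + 2 Q^{2}$ ($q{\left(Q \right)} = \left(Q^{2} + Q Q\right) + \left(Q - -5\right) = \left(Q^{2} + Q^{2}\right) + \left(Q + 5\right) = 2 Q^{2} + \left(5 + Q\right) = 5 + Q + 2 Q^{2}$)
$\left(q{\left(3 \right)} + \left(3 - 4\right)^{2}\right) + K = \left(\left(5 + 3 + 2 \cdot 3^{2}\right) + \left(3 - 4\right)^{2}\right) + 144 = \left(\left(5 + 3 + 2 \cdot 9\right) + \left(-1\right)^{2}\right) + 144 = \left(\left(5 + 3 + 18\right) + 1\right) + 144 = \left(26 + 1\right) + 144 = 27 + 144 = 171$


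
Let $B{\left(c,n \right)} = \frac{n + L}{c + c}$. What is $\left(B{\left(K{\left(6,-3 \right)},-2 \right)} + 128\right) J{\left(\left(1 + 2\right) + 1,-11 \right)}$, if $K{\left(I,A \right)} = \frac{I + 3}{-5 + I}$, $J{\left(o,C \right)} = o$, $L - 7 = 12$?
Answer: $\frac{4642}{9} \approx 515.78$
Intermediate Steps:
$L = 19$ ($L = 7 + 12 = 19$)
$K{\left(I,A \right)} = \frac{3 + I}{-5 + I}$
$B{\left(c,n \right)} = \frac{19 + n}{2 c}$ ($B{\left(c,n \right)} = \frac{n + 19}{c + c} = \frac{19 + n}{2 c}$)
$\left(B{\left(K{\left(6,-3 \right)},-2 \right)} + 128\right) J{\left(\left(1 + 2\right) + 1,-11 \right)} = \left(\frac{19 - 2}{2 \frac{3 + 6}{-5 + 6}} + 128\right) \left(\left(1 + 2\right) + 1\right) = \left(\frac{1}{2} \frac{1}{1^{-1} \cdot 9} \cdot 17 + 128\right) \left(3 + 1\right) = \left(\frac{1}{2} \frac{1}{1 \cdot 9} \cdot 17 + 128\right) 4 = \left(\frac{1}{2} \cdot \frac{1}{9} \cdot 17 + 128\right) 4 = \left(\frac{17}{18} + 128\right) 4 = \frac{2321}{18} \cdot 4 = \frac{4642}{9}$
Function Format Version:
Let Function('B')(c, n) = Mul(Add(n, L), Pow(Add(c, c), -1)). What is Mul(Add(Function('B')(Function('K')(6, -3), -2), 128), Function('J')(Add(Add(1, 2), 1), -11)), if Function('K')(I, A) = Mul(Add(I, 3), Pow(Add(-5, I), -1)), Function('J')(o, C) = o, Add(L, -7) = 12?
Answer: Rational(4642, 9) ≈ 515.78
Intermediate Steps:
L = 19 (L = Add(7, 12) = 19)
Function('K')(I, A) = Mul(Pow(Add(-5, I), -1), Add(3, I)) (Function('K')(I, A) = Mul(Add(3, I), Pow(Add(-5, I), -1)) = Mul(Pow(Add(-5, I), -1), Add(3, I)))
Function('B')(c, n) = Mul(Rational(1, 2), Pow(c, -1), Add(19, n)) (Function('B')(c, n) = Mul(Add(n, 19), Pow(Add(c, c), -1)) = Mul(Add(19, n), Pow(Mul(2, c), -1)) = Mul(Add(19, n), Mul(Rational(1, 2), Pow(c, -1))) = Mul(Rational(1, 2), Pow(c, -1), Add(19, n)))
Mul(Add(Function('B')(Function('K')(6, -3), -2), 128), Function('J')(Add(Add(1, 2), 1), -11)) = Mul(Add(Mul(Rational(1, 2), Pow(Mul(Pow(Add(-5, 6), -1), Add(3, 6)), -1), Add(19, -2)), 128), Add(Add(1, 2), 1)) = Mul(Add(Mul(Rational(1, 2), Pow(Mul(Pow(1, -1), 9), -1), 17), 128), Add(3, 1)) = Mul(Add(Mul(Rational(1, 2), Pow(Mul(1, 9), -1), 17), 128), 4) = Mul(Add(Mul(Rational(1, 2), Pow(9, -1), 17), 128), 4) = Mul(Add(Mul(Rational(1, 2), Rational(1, 9), 17), 128), 4) = Mul(Add(Rational(17, 18), 128), 4) = Mul(Rational(2321, 18), 4) = Rational(4642, 9)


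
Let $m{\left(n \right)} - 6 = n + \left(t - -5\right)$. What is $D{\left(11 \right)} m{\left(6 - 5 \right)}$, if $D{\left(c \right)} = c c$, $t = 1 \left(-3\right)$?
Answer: $1089$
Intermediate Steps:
$t = -3$
$D{\left(c \right)} = c^{2}$
$m{\left(n \right)} = 8 + n$ ($m{\left(n \right)} = 6 + \left(n - -2\right) = 6 + \left(n + \left(-3 + 5\right)\right) = 6 + \left(n + 2\right) = 6 + \left(2 + n\right) = 8 + n$)
$D{\left(11 \right)} m{\left(6 - 5 \right)} = 11^{2} \left(8 + \left(6 - 5\right)\right) = 121 \left(8 + \left(6 - 5\right)\right) = 121 \left(8 + 1\right) = 121 \cdot 9 = 1089$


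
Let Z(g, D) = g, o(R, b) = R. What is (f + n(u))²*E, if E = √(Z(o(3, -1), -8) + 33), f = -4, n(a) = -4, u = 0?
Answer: 384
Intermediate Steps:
E = 6 (E = √(3 + 33) = √36 = 6)
(f + n(u))²*E = (-4 - 4)²*6 = (-8)²*6 = 64*6 = 384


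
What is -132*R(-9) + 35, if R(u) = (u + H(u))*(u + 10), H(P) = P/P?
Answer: 1091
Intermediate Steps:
H(P) = 1
R(u) = (1 + u)*(10 + u) (R(u) = (u + 1)*(u + 10) = (1 + u)*(10 + u))
-132*R(-9) + 35 = -132*(10 + (-9)² + 11*(-9)) + 35 = -132*(10 + 81 - 99) + 35 = -132*(-8) + 35 = 1056 + 35 = 1091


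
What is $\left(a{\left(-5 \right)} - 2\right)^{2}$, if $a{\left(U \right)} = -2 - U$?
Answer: $1$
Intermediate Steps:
$\left(a{\left(-5 \right)} - 2\right)^{2} = \left(\left(-2 - -5\right) - 2\right)^{2} = \left(\left(-2 + 5\right) - 2\right)^{2} = \left(3 - 2\right)^{2} = 1^{2} = 1$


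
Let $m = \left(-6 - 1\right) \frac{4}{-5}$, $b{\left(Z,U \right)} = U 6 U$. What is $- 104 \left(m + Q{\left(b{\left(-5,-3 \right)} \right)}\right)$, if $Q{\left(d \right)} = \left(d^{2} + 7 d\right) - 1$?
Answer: $- \frac{1715272}{5} \approx -3.4305 \cdot 10^{5}$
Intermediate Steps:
$b{\left(Z,U \right)} = 6 U^{2}$ ($b{\left(Z,U \right)} = 6 U U = 6 U^{2}$)
$Q{\left(d \right)} = -1 + d^{2} + 7 d$
$m = \frac{28}{5}$ ($m = - 7 \cdot 4 \left(- \frac{1}{5}\right) = \left(-7\right) \left(- \frac{4}{5}\right) = \frac{28}{5} \approx 5.6$)
$- 104 \left(m + Q{\left(b{\left(-5,-3 \right)} \right)}\right) = - 104 \left(\frac{28}{5} + \left(-1 + \left(6 \left(-3\right)^{2}\right)^{2} + 7 \cdot 6 \left(-3\right)^{2}\right)\right) = - 104 \left(\frac{28}{5} + \left(-1 + \left(6 \cdot 9\right)^{2} + 7 \cdot 6 \cdot 9\right)\right) = - 104 \left(\frac{28}{5} + \left(-1 + 54^{2} + 7 \cdot 54\right)\right) = - 104 \left(\frac{28}{5} + \left(-1 + 2916 + 378\right)\right) = - 104 \left(\frac{28}{5} + 3293\right) = \left(-104\right) \frac{16493}{5} = - \frac{1715272}{5}$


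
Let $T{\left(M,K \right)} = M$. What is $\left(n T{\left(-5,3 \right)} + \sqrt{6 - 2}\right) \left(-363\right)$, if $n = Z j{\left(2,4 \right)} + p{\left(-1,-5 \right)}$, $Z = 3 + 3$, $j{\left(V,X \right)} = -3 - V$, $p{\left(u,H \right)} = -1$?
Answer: $-56991$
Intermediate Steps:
$Z = 6$
$n = -31$ ($n = 6 \left(-3 - 2\right) - 1 = 6 \left(-5\right) - 1 = -30 - 1 = -31$)
$\left(n T{\left(-5,3 \right)} + \sqrt{6 - 2}\right) \left(-363\right) = \left(\left(-31\right) \left(-5\right) + \sqrt{6 - 2}\right) \left(-363\right) = \left(155 + \sqrt{4}\right) \left(-363\right) = \left(155 + 2\right) \left(-363\right) = 157 \left(-363\right) = -56991$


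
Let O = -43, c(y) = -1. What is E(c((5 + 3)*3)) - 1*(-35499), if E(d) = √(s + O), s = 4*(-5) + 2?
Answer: 35499 + I*√61 ≈ 35499.0 + 7.8102*I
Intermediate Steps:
s = -18 (s = -20 + 2 = -18)
E(d) = I*√61 (E(d) = √(-18 - 43) = √(-61) = I*√61)
E(c((5 + 3)*3)) - 1*(-35499) = I*√61 - 1*(-35499) = I*√61 + 35499 = 35499 + I*√61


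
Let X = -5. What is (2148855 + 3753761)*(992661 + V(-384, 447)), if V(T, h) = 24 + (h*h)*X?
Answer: -37540637760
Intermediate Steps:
V(T, h) = 24 - 5*h² (V(T, h) = 24 + (h*h)*(-5) = 24 + h²*(-5) = 24 - 5*h²)
(2148855 + 3753761)*(992661 + V(-384, 447)) = (2148855 + 3753761)*(992661 + (24 - 5*447²)) = 5902616*(992661 + (24 - 5*199809)) = 5902616*(992661 + (24 - 999045)) = 5902616*(992661 - 999021) = 5902616*(-6360) = -37540637760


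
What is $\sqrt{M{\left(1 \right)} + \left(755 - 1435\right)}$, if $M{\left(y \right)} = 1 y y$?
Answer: $i \sqrt{679} \approx 26.058 i$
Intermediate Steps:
$M{\left(y \right)} = y^{2}$ ($M{\left(y \right)} = y y = y^{2}$)
$\sqrt{M{\left(1 \right)} + \left(755 - 1435\right)} = \sqrt{1^{2} + \left(755 - 1435\right)} = \sqrt{1 - 680} = \sqrt{-679} = i \sqrt{679}$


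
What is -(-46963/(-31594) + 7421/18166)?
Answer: -271897233/143484151 ≈ -1.8950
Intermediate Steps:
-(-46963/(-31594) + 7421/18166) = -(-46963*(-1/31594) + 7421*(1/18166)) = -(46963/31594 + 7421/18166) = -1*271897233/143484151 = -271897233/143484151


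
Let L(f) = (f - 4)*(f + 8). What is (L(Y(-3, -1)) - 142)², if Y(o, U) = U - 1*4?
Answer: 28561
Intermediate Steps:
Y(o, U) = -4 + U (Y(o, U) = U - 4 = -4 + U)
L(f) = (-4 + f)*(8 + f)
(L(Y(-3, -1)) - 142)² = ((-32 + (-4 - 1)² + 4*(-4 - 1)) - 142)² = ((-32 + (-5)² + 4*(-5)) - 142)² = ((-32 + 25 - 20) - 142)² = (-27 - 142)² = (-169)² = 28561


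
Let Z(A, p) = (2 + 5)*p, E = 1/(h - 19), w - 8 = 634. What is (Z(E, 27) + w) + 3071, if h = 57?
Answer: 3902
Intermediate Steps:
w = 642 (w = 8 + 634 = 642)
E = 1/38 (E = 1/(57 - 19) = 1/38 ≈ 0.026316)
Z(A, p) = 7*p
(Z(E, 27) + w) + 3071 = (7*27 + 642) + 3071 = (189 + 642) + 3071 = 831 + 3071 = 3902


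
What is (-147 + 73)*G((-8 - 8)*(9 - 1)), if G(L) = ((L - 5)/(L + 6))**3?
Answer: -87047569/907924 ≈ -95.875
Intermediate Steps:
G(L) = (-5 + L)**3/(6 + L)**3 (G(L) = ((-5 + L)/(6 + L))**3 = (-5 + L)**3/(6 + L)**3)
(-147 + 73)*G((-8 - 8)*(9 - 1)) = (-147 + 73)*((-5 + (-8 - 8)*(9 - 1))**3/(6 + (-8 - 8)*(9 - 1))**3) = -74*(-5 - 16*8)**3/(6 - 16*8)**3 = -74*(-5 - 128)**3/(6 - 128)**3 = -74*(-133)**3/(-122)**3 = -(-174095138)*(-1)/1815848 = -74*2352637/1815848 = -87047569/907924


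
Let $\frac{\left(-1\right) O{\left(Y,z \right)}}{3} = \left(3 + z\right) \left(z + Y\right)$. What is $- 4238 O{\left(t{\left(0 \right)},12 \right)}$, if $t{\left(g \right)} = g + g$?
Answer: $2288520$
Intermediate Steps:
$t{\left(g \right)} = 2 g$
$O{\left(Y,z \right)} = - 3 \left(3 + z\right) \left(Y + z\right)$ ($O{\left(Y,z \right)} = - 3 \left(3 + z\right) \left(z + Y\right) = - 3 \left(3 + z\right) \left(Y + z\right)$)
$- 4238 O{\left(t{\left(0 \right)},12 \right)} = - 4238 \left(- 9 \cdot 2 \cdot 0 - 108 - 3 \cdot 12^{2} - 3 \cdot 2 \cdot 0 \cdot 12\right) = - 4238 \left(\left(-9\right) 0 - 108 - 432 - 0 \cdot 12\right) = - 4238 \left(0 - 108 - 432 + 0\right) = \left(-4238\right) \left(-540\right) = 2288520$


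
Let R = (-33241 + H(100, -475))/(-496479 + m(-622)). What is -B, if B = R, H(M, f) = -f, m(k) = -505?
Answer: -16383/248492 ≈ -0.065930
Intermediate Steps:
R = 16383/248492 (R = (-33241 - 1*(-475))/(-496479 - 505) = (-33241 + 475)/(-496984) = -32766*(-1/496984) = 16383/248492 ≈ 0.065930)
B = 16383/248492 ≈ 0.065930
-B = -1*16383/248492 = -16383/248492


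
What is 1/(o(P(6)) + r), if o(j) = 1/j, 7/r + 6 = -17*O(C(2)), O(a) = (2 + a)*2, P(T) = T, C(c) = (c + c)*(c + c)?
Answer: 103/16 ≈ 6.4375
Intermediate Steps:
C(c) = 4*c² (C(c) = (2*c)*(2*c) = 4*c²)
O(a) = 4 + 2*a
r = -7/618 (r = 7/(-6 - 17*(4 + 2*(4*2²))) = 7/(-6 - 17*(4 + 2*(4*4))) = 7/(-6 - 17*(4 + 2*16)) = 7/(-6 - 17*(4 + 32)) = 7/(-6 - 17*36) = 7/(-6 - 612) = 7/(-618) = 7*(-1/618) = -7/618 ≈ -0.011327)
1/(o(P(6)) + r) = 1/(1/6 - 7/618) = 1/(⅙ - 7/618) = 1/(16/103) = 103/16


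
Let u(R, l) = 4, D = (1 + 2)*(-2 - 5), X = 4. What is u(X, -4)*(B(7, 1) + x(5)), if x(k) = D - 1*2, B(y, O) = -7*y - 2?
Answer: -296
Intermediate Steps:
B(y, O) = -2 - 7*y
D = -21 (D = 3*(-7) = -21)
x(k) = -23 (x(k) = -21 - 1*2 = -21 - 2 = -23)
u(X, -4)*(B(7, 1) + x(5)) = 4*((-2 - 7*7) - 23) = 4*((-2 - 49) - 23) = 4*(-51 - 23) = 4*(-74) = -296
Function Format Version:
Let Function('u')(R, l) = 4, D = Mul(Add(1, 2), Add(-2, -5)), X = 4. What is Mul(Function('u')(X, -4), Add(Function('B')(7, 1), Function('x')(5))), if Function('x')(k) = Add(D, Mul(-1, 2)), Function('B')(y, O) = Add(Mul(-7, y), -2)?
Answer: -296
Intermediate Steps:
Function('B')(y, O) = Add(-2, Mul(-7, y))
D = -21 (D = Mul(3, -7) = -21)
Function('x')(k) = -23 (Function('x')(k) = Add(-21, Mul(-1, 2)) = Add(-21, -2) = -23)
Mul(Function('u')(X, -4), Add(Function('B')(7, 1), Function('x')(5))) = Mul(4, Add(Add(-2, Mul(-7, 7)), -23)) = Mul(4, Add(Add(-2, -49), -23)) = Mul(4, Add(-51, -23)) = Mul(4, -74) = -296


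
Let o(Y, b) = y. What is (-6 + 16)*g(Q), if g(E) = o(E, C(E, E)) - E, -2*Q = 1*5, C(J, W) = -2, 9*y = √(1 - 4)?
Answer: 25 + 10*I*√3/9 ≈ 25.0 + 1.9245*I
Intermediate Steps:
y = I*√3/9 (y = √(1 - 4)/9 = √(-3)/9 = (I*√3)/9 = I*√3/9 ≈ 0.19245*I)
o(Y, b) = I*√3/9
Q = -5/2 ≈ -2.5000
g(E) = -E + I*√3/9 (g(E) = I*√3/9 - E = -E + I*√3/9)
(-6 + 16)*g(Q) = (-6 + 16)*(-1*(-5/2) + I*√3/9) = 10*(5/2 + I*√3/9) = 25 + 10*I*√3/9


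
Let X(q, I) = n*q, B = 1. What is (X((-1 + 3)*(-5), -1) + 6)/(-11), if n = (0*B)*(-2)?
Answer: -6/11 ≈ -0.54545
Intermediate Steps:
n = 0 (n = (0*1)*(-2) = 0*(-2) = 0)
X(q, I) = 0 (X(q, I) = 0*q = 0)
(X((-1 + 3)*(-5), -1) + 6)/(-11) = (0 + 6)/(-11) = -1/11*6 = -6/11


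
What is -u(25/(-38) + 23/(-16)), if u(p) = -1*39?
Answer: 39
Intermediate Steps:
u(p) = -39
-u(25/(-38) + 23/(-16)) = -1*(-39) = 39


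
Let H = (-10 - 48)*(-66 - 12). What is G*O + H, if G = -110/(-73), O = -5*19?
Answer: 319802/73 ≈ 4380.9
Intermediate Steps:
O = -95
G = 110/73 (G = -110*(-1/73) = 110/73 ≈ 1.5068)
H = 4524 (H = -58*(-78) = 4524)
G*O + H = (110/73)*(-95) + 4524 = -10450/73 + 4524 = 319802/73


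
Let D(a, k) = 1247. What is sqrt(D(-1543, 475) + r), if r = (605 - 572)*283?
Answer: sqrt(10586) ≈ 102.89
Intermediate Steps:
r = 9339 (r = 33*283 = 9339)
sqrt(D(-1543, 475) + r) = sqrt(1247 + 9339) = sqrt(10586)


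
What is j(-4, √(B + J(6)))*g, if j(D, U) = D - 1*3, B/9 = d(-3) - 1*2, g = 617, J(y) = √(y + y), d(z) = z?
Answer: -4319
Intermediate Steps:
J(y) = √2*√y (J(y) = √(2*y) = √2*√y)
B = -45 (B = 9*(-3 - 1*2) = 9*(-3 - 2) = 9*(-5) = -45)
j(D, U) = -3 + D (j(D, U) = D - 3 = -3 + D)
j(-4, √(B + J(6)))*g = (-3 - 4)*617 = -7*617 = -4319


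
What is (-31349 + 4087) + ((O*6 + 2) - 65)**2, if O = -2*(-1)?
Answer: -24661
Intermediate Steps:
O = 2
(-31349 + 4087) + ((O*6 + 2) - 65)**2 = (-31349 + 4087) + ((2*6 + 2) - 65)**2 = -27262 + ((12 + 2) - 65)**2 = -27262 + (14 - 65)**2 = -27262 + (-51)**2 = -27262 + 2601 = -24661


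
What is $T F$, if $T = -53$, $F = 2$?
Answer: $-106$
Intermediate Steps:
$T F = \left(-53\right) 2 = -106$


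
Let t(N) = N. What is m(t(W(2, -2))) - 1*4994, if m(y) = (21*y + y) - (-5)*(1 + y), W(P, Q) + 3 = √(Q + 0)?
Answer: -5070 + 27*I*√2 ≈ -5070.0 + 38.184*I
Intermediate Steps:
W(P, Q) = -3 + √Q (W(P, Q) = -3 + √(Q + 0) = -3 + √Q)
m(y) = 5 + 27*y (m(y) = 22*y - (-5 - 5*y) = 22*y + (5 + 5*y) = 5 + 27*y)
m(t(W(2, -2))) - 1*4994 = (5 + 27*(-3 + √(-2))) - 1*4994 = (5 + 27*(-3 + I*√2)) - 4994 = (5 + (-81 + 27*I*√2)) - 4994 = (-76 + 27*I*√2) - 4994 = -5070 + 27*I*√2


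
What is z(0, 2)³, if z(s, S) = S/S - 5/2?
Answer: -27/8 ≈ -3.3750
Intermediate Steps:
z(s, S) = -3/2 (z(s, S) = 1 - 5*½ = 1 - 5/2 = -3/2)
z(0, 2)³ = (-3/2)³ = -27/8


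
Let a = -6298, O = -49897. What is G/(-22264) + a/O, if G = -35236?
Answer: 20634667/12075074 ≈ 1.7089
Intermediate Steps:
G/(-22264) + a/O = -35236/(-22264) - 6298/(-49897) = -35236*(-1/22264) - 6298*(-1/49897) = 383/242 + 6298/49897 = 20634667/12075074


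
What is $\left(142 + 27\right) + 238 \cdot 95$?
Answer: $22779$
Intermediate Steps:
$\left(142 + 27\right) + 238 \cdot 95 = 169 + 22610 = 22779$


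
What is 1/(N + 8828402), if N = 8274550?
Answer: 1/17102952 ≈ 5.8469e-8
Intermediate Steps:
1/(N + 8828402) = 1/(8274550 + 8828402) = 1/17102952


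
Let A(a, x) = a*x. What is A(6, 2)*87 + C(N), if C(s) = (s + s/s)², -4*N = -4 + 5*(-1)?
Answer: 16873/16 ≈ 1054.6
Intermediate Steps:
N = 9/4 (N = -(-4 + 5*(-1))/4 = -(-4 - 5)/4 = -¼*(-9) = 9/4 ≈ 2.2500)
C(s) = (1 + s)² (C(s) = (s + 1)² = (1 + s)²)
A(6, 2)*87 + C(N) = (6*2)*87 + (1 + 9/4)² = 12*87 + (13/4)² = 1044 + 169/16 = 16873/16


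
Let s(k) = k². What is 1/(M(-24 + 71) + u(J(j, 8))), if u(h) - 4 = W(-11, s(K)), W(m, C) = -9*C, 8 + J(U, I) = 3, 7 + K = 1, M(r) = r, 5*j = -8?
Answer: -1/273 ≈ -0.0036630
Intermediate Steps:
j = -8/5 (j = (⅕)*(-8) = -8/5 ≈ -1.6000)
K = -6 (K = -7 + 1 = -6)
J(U, I) = -5 (J(U, I) = -8 + 3 = -5)
u(h) = -320 (u(h) = 4 - 9*(-6)² = 4 - 9*36 = 4 - 324 = -320)
1/(M(-24 + 71) + u(J(j, 8))) = 1/((-24 + 71) - 320) = 1/(47 - 320) = 1/(-273) = -1/273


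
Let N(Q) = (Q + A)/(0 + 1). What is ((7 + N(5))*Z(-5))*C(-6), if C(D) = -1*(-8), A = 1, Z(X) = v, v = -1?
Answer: -104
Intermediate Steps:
Z(X) = -1
N(Q) = 1 + Q (N(Q) = (Q + 1)/(0 + 1) = (1 + Q)/1 = (1 + Q)*1 = 1 + Q)
C(D) = 8
((7 + N(5))*Z(-5))*C(-6) = ((7 + (1 + 5))*(-1))*8 = ((7 + 6)*(-1))*8 = (13*(-1))*8 = -13*8 = -104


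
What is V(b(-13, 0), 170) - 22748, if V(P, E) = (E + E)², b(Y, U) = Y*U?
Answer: 92852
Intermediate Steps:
b(Y, U) = U*Y
V(P, E) = 4*E² (V(P, E) = (2*E)² = 4*E²)
V(b(-13, 0), 170) - 22748 = 4*170² - 22748 = 4*28900 - 22748 = 115600 - 22748 = 92852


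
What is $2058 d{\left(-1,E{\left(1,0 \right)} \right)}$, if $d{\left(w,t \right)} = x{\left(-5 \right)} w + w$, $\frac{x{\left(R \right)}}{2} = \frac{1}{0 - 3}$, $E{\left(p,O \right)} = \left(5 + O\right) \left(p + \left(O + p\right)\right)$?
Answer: $-686$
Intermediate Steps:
$E{\left(p,O \right)} = \left(5 + O\right) \left(O + 2 p\right)$
$x{\left(R \right)} = - \frac{2}{3}$ ($x{\left(R \right)} = \frac{2}{0 - 3} = \frac{2}{-3} = 2 \left(- \frac{1}{3}\right) = - \frac{2}{3}$)
$d{\left(w,t \right)} = \frac{w}{3}$ ($d{\left(w,t \right)} = - \frac{2 w}{3} + w = \frac{w}{3}$)
$2058 d{\left(-1,E{\left(1,0 \right)} \right)} = 2058 \cdot \frac{1}{3} \left(-1\right) = 2058 \left(- \frac{1}{3}\right) = -686$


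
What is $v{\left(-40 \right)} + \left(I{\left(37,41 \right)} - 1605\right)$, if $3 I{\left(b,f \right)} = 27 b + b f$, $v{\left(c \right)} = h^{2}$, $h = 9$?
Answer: $- \frac{2056}{3} \approx -685.33$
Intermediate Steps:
$v{\left(c \right)} = 81$ ($v{\left(c \right)} = 9^{2} = 81$)
$I{\left(b,f \right)} = 9 b + \frac{b f}{3}$ ($I{\left(b,f \right)} = \frac{27 b + b f}{3} = 9 b + \frac{b f}{3}$)
$v{\left(-40 \right)} + \left(I{\left(37,41 \right)} - 1605\right) = 81 - \left(1605 - \frac{37 \left(27 + 41\right)}{3}\right) = 81 - \left(1605 - \frac{2516}{3}\right) = 81 + \left(\frac{2516}{3} - 1605\right) = 81 - \frac{2299}{3} = - \frac{2056}{3}$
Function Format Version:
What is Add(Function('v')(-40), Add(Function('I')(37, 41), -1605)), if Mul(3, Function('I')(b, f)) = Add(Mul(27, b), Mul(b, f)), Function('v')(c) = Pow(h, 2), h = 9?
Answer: Rational(-2056, 3) ≈ -685.33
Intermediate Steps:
Function('v')(c) = 81 (Function('v')(c) = Pow(9, 2) = 81)
Function('I')(b, f) = Add(Mul(9, b), Mul(Rational(1, 3), b, f)) (Function('I')(b, f) = Mul(Rational(1, 3), Add(Mul(27, b), Mul(b, f))) = Add(Mul(9, b), Mul(Rational(1, 3), b, f)))
Add(Function('v')(-40), Add(Function('I')(37, 41), -1605)) = Add(81, Add(Mul(Rational(1, 3), 37, Add(27, 41)), -1605)) = Add(81, Add(Mul(Rational(1, 3), 37, 68), -1605)) = Add(81, Add(Rational(2516, 3), -1605)) = Add(81, Rational(-2299, 3)) = Rational(-2056, 3)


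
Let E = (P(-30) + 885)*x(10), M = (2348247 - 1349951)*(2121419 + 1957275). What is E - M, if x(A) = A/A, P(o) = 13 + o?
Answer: -4071743904556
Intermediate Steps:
x(A) = 1
M = 4071743905424 (M = 998296*4078694 = 4071743905424)
E = 868 (E = ((13 - 30) + 885)*1 = (-17 + 885)*1 = 868*1 = 868)
E - M = 868 - 1*4071743905424 = 868 - 4071743905424 = -4071743904556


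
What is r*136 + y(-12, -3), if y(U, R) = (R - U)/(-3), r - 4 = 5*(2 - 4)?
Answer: -819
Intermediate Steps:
r = -6 (r = 4 + 5*(2 - 4) = 4 + 5*(-2) = 4 - 10 = -6)
y(U, R) = -R/3 + U/3 (y(U, R) = (R - U)*(-⅓) = -R/3 + U/3)
r*136 + y(-12, -3) = -6*136 + (-⅓*(-3) + (⅓)*(-12)) = -816 + (1 - 4) = -816 - 3 = -819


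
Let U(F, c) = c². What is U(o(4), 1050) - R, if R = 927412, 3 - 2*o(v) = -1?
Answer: 175088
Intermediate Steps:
o(v) = 2 (o(v) = 3/2 - ½*(-1) = 3/2 + ½ = 2)
U(o(4), 1050) - R = 1050² - 1*927412 = 1102500 - 927412 = 175088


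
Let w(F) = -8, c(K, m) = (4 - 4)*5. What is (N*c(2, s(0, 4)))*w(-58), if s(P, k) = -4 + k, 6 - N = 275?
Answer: 0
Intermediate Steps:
N = -269 (N = 6 - 1*275 = 6 - 275 = -269)
c(K, m) = 0 (c(K, m) = 0*5 = 0)
(N*c(2, s(0, 4)))*w(-58) = -269*0*(-8) = 0*(-8) = 0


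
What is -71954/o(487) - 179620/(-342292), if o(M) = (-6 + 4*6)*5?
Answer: -3076639096/3850785 ≈ -798.96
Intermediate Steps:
o(M) = 90 (o(M) = (-6 + 24)*5 = 18*5 = 90)
-71954/o(487) - 179620/(-342292) = -71954/90 - 179620/(-342292) = -71954*1/90 - 179620*(-1/342292) = -35977/45 + 44905/85573 = -3076639096/3850785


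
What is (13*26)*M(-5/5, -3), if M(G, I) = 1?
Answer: 338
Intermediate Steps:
(13*26)*M(-5/5, -3) = (13*26)*1 = 338*1 = 338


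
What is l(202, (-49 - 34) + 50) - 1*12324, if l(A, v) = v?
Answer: -12357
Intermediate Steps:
l(202, (-49 - 34) + 50) - 1*12324 = ((-49 - 34) + 50) - 1*12324 = (-83 + 50) - 12324 = -33 - 12324 = -12357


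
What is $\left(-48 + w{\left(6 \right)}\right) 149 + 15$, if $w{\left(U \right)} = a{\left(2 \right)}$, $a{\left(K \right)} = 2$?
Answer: $-6839$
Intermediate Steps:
$w{\left(U \right)} = 2$
$\left(-48 + w{\left(6 \right)}\right) 149 + 15 = \left(-48 + 2\right) 149 + 15 = \left(-46\right) 149 + 15 = -6854 + 15 = -6839$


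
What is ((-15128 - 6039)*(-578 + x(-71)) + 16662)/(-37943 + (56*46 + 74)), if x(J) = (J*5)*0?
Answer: -12251188/35293 ≈ -347.13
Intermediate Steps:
x(J) = 0 (x(J) = (5*J)*0 = 0)
((-15128 - 6039)*(-578 + x(-71)) + 16662)/(-37943 + (56*46 + 74)) = ((-15128 - 6039)*(-578 + 0) + 16662)/(-37943 + (56*46 + 74)) = (-21167*(-578) + 16662)/(-37943 + (2576 + 74)) = (12234526 + 16662)/(-37943 + 2650) = 12251188/(-35293) = 12251188*(-1/35293) = -12251188/35293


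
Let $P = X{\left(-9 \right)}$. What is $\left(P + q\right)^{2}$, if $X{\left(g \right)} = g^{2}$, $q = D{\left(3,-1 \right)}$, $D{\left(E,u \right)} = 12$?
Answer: $8649$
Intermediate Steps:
$q = 12$
$P = 81$ ($P = \left(-9\right)^{2} = 81$)
$\left(P + q\right)^{2} = \left(81 + 12\right)^{2} = 93^{2} = 8649$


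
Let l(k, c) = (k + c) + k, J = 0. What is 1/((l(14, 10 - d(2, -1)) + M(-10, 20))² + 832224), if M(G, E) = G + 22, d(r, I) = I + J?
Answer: 1/834825 ≈ 1.1979e-6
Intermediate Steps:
d(r, I) = I (d(r, I) = I + 0 = I)
l(k, c) = c + 2*k (l(k, c) = (c + k) + k = c + 2*k)
M(G, E) = 22 + G
1/((l(14, 10 - d(2, -1)) + M(-10, 20))² + 832224) = 1/((((10 - 1*(-1)) + 2*14) + (22 - 10))² + 832224) = 1/((((10 + 1) + 28) + 12)² + 832224) = 1/(((11 + 28) + 12)² + 832224) = 1/((39 + 12)² + 832224) = 1/(51² + 832224) = 1/(2601 + 832224) = 1/834825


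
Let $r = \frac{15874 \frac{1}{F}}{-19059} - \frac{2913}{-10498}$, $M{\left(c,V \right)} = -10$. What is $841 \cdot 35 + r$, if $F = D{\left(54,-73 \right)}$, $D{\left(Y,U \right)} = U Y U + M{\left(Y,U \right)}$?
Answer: $\frac{211840607653061215}{7196827269849} \approx 29435.0$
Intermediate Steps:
$D{\left(Y,U \right)} = -10 + Y U^{2}$ ($D{\left(Y,U \right)} = U Y U - 10 = Y U^{2} - 10 = -10 + Y U^{2}$)
$F = 287756$ ($F = -10 + 54 \left(-73\right)^{2} = -10 + 54 \cdot 5329 = -10 + 287766 = 287756$)
$r = \frac{1996965055900}{7196827269849}$ ($r = \frac{15874 \cdot \frac{1}{287756}}{-19059} - \frac{2913}{-10498} = 15874 \cdot \frac{1}{287756} \left(- \frac{1}{19059}\right) - - \frac{2913}{10498} = \frac{7937}{143878} \left(- \frac{1}{19059}\right) + \frac{2913}{10498} = - \frac{7937}{2742170802} + \frac{2913}{10498} = \frac{1996965055900}{7196827269849} \approx 0.27748$)
$841 \cdot 35 + r = 841 \cdot 35 + \frac{1996965055900}{7196827269849} = 29435 + \frac{1996965055900}{7196827269849} = \frac{211840607653061215}{7196827269849}$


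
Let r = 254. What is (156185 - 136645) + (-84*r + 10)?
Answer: -1786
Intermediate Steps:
(156185 - 136645) + (-84*r + 10) = (156185 - 136645) + (-84*254 + 10) = 19540 + (-21336 + 10) = 19540 - 21326 = -1786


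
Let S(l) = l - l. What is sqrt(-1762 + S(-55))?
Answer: I*sqrt(1762) ≈ 41.976*I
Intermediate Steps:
S(l) = 0
sqrt(-1762 + S(-55)) = sqrt(-1762 + 0) = sqrt(-1762) = I*sqrt(1762)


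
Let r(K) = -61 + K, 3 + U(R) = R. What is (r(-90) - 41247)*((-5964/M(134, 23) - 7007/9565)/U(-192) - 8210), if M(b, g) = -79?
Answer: 50082900717089086/147348825 ≈ 3.3989e+8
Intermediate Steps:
U(R) = -3 + R
(r(-90) - 41247)*((-5964/M(134, 23) - 7007/9565)/U(-192) - 8210) = ((-61 - 90) - 41247)*((-5964/(-79) - 7007/9565)/(-3 - 192) - 8210) = (-151 - 41247)*((-5964*(-1/79) - 7007*1/9565)/(-195) - 8210) = -41398*((5964/79 - 7007/9565)*(-1/195) - 8210) = -41398*((56492107/755635)*(-1/195) - 8210) = -41398*(-56492107/147348825 - 8210) = -41398*(-1209790345357/147348825) = 50082900717089086/147348825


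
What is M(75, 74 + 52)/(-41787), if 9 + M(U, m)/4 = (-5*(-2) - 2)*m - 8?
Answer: -3964/41787 ≈ -0.094862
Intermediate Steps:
M(U, m) = -68 + 32*m (M(U, m) = -36 + 4*((-5*(-2) - 2)*m - 8) = -36 + 4*((10 - 2)*m - 8) = -36 + 4*(8*m - 8) = -36 + 4*(-8 + 8*m) = -36 + (-32 + 32*m) = -68 + 32*m)
M(75, 74 + 52)/(-41787) = (-68 + 32*(74 + 52))/(-41787) = (-68 + 32*126)*(-1/41787) = (-68 + 4032)*(-1/41787) = 3964*(-1/41787) = -3964/41787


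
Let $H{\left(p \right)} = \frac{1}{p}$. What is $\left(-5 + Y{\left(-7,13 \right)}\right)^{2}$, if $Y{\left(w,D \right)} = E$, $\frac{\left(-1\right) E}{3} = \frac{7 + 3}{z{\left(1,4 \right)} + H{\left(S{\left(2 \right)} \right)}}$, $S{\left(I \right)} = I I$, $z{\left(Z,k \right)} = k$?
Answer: $\frac{42025}{289} \approx 145.42$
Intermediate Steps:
$S{\left(I \right)} = I^{2}$
$E = - \frac{120}{17}$ ($E = - 3 \frac{7 + 3}{4 + \frac{1}{2^{2}}} = - 3 \frac{10}{4 + \frac{1}{4}} = - 3 \frac{10}{\frac{17}{4}} = - 3 \cdot 10 \cdot \frac{4}{17} = \left(-3\right) \frac{40}{17} = - \frac{120}{17} \approx -7.0588$)
$Y{\left(w,D \right)} = - \frac{120}{17}$
$\left(-5 + Y{\left(-7,13 \right)}\right)^{2} = \left(-5 - \frac{120}{17}\right)^{2} = \left(- \frac{205}{17}\right)^{2} = \frac{42025}{289}$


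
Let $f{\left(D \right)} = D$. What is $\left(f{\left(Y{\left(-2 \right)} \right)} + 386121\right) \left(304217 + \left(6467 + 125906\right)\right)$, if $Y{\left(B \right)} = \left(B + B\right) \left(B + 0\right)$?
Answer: $168580060110$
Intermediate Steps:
$Y{\left(B \right)} = 2 B^{2}$ ($Y{\left(B \right)} = 2 B B = 2 B^{2}$)
$\left(f{\left(Y{\left(-2 \right)} \right)} + 386121\right) \left(304217 + \left(6467 + 125906\right)\right) = \left(2 \left(-2\right)^{2} + 386121\right) \left(304217 + \left(6467 + 125906\right)\right) = \left(2 \cdot 4 + 386121\right) \left(304217 + 132373\right) = \left(8 + 386121\right) 436590 = 386129 \cdot 436590 = 168580060110$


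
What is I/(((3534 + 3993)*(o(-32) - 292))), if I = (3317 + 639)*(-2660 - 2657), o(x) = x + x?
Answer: 404501/51531 ≈ 7.8497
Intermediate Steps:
o(x) = 2*x
I = -21034052 (I = 3956*(-5317) = -21034052)
I/(((3534 + 3993)*(o(-32) - 292))) = -21034052*1/((3534 + 3993)*(2*(-32) - 292)) = -21034052*1/(7527*(-64 - 292)) = -21034052/(7527*(-356)) = -21034052/(-2679612) = -21034052*(-1/2679612) = 404501/51531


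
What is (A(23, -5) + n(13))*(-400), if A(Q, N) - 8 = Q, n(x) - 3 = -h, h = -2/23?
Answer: -313600/23 ≈ -13635.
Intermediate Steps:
h = -2/23 (h = -2*1/23 = -2/23 ≈ -0.086957)
n(x) = 71/23 (n(x) = 3 - 1*(-2/23) = 3 + 2/23 = 71/23)
A(Q, N) = 8 + Q
(A(23, -5) + n(13))*(-400) = ((8 + 23) + 71/23)*(-400) = (31 + 71/23)*(-400) = (784/23)*(-400) = -313600/23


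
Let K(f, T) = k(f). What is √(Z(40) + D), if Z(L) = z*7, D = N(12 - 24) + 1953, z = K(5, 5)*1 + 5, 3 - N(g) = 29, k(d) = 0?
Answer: 3*√218 ≈ 44.294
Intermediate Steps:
K(f, T) = 0
N(g) = -26 (N(g) = 3 - 1*29 = 3 - 29 = -26)
z = 5 (z = 0*1 + 5 = 0 + 5 = 5)
D = 1927 (D = -26 + 1953 = 1927)
Z(L) = 35 (Z(L) = 5*7 = 35)
√(Z(40) + D) = √(35 + 1927) = √1962 = 3*√218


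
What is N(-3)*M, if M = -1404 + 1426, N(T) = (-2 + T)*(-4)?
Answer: 440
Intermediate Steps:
N(T) = 8 - 4*T
M = 22
N(-3)*M = (8 - 4*(-3))*22 = (8 + 12)*22 = 20*22 = 440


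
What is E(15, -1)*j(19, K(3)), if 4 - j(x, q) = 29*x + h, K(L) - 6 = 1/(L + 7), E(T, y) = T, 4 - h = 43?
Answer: -7620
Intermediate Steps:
h = -39 (h = 4 - 1*43 = 4 - 43 = -39)
K(L) = 6 + 1/(7 + L) (K(L) = 6 + 1/(L + 7) = 6 + 1/(7 + L))
j(x, q) = 43 - 29*x (j(x, q) = 4 - (29*x - 39) = 4 - (-39 + 29*x) = 4 + (39 - 29*x) = 43 - 29*x)
E(15, -1)*j(19, K(3)) = 15*(43 - 29*19) = 15*(43 - 551) = 15*(-508) = -7620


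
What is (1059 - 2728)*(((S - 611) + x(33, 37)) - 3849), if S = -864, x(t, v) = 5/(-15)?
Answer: 26658937/3 ≈ 8.8863e+6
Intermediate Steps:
x(t, v) = -1/3 (x(t, v) = 5*(-1/15) = -1/3)
(1059 - 2728)*(((S - 611) + x(33, 37)) - 3849) = (1059 - 2728)*(((-864 - 611) - 1/3) - 3849) = -1669*((-1475 - 1/3) - 3849) = -1669*(-4426/3 - 3849) = -1669*(-15973/3) = 26658937/3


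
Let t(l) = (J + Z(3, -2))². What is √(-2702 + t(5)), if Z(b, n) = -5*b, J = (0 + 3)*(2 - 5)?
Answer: I*√2126 ≈ 46.109*I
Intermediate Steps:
J = -9 (J = 3*(-3) = -9)
t(l) = 576 (t(l) = (-9 - 5*3)² = (-9 - 15)² = (-24)² = 576)
√(-2702 + t(5)) = √(-2702 + 576) = √(-2126) = I*√2126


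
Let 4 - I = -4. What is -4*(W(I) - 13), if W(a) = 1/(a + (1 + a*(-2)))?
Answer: 368/7 ≈ 52.571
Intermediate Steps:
I = 8 (I = 4 - 1*(-4) = 4 + 4 = 8)
W(a) = 1/(1 - a) (W(a) = 1/(a + (1 - 2*a)) = 1/(1 - a))
-4*(W(I) - 13) = -4*(-1/(-1 + 8) - 13) = -4*(-1/7 - 13) = -4*(-92/7) = 368/7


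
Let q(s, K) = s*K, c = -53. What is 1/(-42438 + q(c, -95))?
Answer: -1/37403 ≈ -2.6736e-5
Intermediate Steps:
q(s, K) = K*s
1/(-42438 + q(c, -95)) = 1/(-42438 - 95*(-53)) = 1/(-42438 + 5035) = 1/(-37403) = -1/37403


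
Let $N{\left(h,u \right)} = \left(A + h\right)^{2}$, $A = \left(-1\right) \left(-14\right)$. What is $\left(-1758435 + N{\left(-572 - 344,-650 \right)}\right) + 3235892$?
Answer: $2291061$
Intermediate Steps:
$A = 14$
$N{\left(h,u \right)} = \left(14 + h\right)^{2}$
$\left(-1758435 + N{\left(-572 - 344,-650 \right)}\right) + 3235892 = \left(-1758435 + \left(14 - 916\right)^{2}\right) + 3235892 = \left(-1758435 + \left(-902\right)^{2}\right) + 3235892 = \left(-1758435 + 813604\right) + 3235892 = -944831 + 3235892 = 2291061$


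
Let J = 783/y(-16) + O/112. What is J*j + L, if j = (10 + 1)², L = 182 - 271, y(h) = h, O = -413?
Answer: -51653/8 ≈ -6456.6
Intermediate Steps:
L = -89
j = 121 (j = 11² = 121)
J = -421/8 (J = 783/(-16) - 413/112 = 783*(-1/16) - 413*1/112 = -783/16 - 59/16 = -421/8 ≈ -52.625)
J*j + L = -421/8*121 - 89 = -50941/8 - 89 = -51653/8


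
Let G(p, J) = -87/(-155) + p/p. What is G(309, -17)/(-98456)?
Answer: -121/7630340 ≈ -1.5858e-5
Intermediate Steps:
G(p, J) = 242/155 (G(p, J) = -87*(-1/155) + 1 = 87/155 + 1 = 242/155)
G(309, -17)/(-98456) = (242/155)/(-98456) = (242/155)*(-1/98456) = -121/7630340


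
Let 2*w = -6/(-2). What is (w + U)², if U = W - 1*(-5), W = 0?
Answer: 169/4 ≈ 42.250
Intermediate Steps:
w = 3/2 (w = (-6/(-2))/2 = (-6*(-½))/2 = (½)*3 = 3/2 ≈ 1.5000)
U = 5 (U = 0 - 1*(-5) = 0 + 5 = 5)
(w + U)² = (3/2 + 5)² = (13/2)² = 169/4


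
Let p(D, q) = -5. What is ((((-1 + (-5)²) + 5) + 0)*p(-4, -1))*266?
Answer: -38570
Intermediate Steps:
((((-1 + (-5)²) + 5) + 0)*p(-4, -1))*266 = ((((-1 + (-5)²) + 5) + 0)*(-5))*266 = ((((-1 + 25) + 5) + 0)*(-5))*266 = (((24 + 5) + 0)*(-5))*266 = ((29 + 0)*(-5))*266 = (29*(-5))*266 = -145*266 = -38570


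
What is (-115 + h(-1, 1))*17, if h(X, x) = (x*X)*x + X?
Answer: -1989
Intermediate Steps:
h(X, x) = X + X*x² (h(X, x) = (X*x)*x + X = X*x² + X = X + X*x²)
(-115 + h(-1, 1))*17 = (-115 - (1 + 1²))*17 = (-115 - (1 + 1))*17 = (-115 - 1*2)*17 = (-115 - 2)*17 = -117*17 = -1989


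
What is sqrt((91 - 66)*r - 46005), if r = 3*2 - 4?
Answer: I*sqrt(45955) ≈ 214.37*I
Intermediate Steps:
r = 2 (r = 6 - 4 = 2)
sqrt((91 - 66)*r - 46005) = sqrt((91 - 66)*2 - 46005) = sqrt(25*2 - 46005) = sqrt(50 - 46005) = sqrt(-45955) = I*sqrt(45955)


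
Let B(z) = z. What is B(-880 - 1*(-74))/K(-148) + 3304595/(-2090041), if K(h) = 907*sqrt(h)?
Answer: -3304595/2090041 + 403*I*sqrt(37)/33559 ≈ -1.5811 + 0.073046*I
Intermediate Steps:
B(-880 - 1*(-74))/K(-148) + 3304595/(-2090041) = (-880 - 1*(-74))/((907*sqrt(-148))) + 3304595/(-2090041) = (-880 + 74)/((907*(2*I*sqrt(37)))) + 3304595*(-1/2090041) = -806*(-I*sqrt(37)/67118) - 3304595/2090041 = -(-403)*I*sqrt(37)/33559 - 3304595/2090041 = 403*I*sqrt(37)/33559 - 3304595/2090041 = -3304595/2090041 + 403*I*sqrt(37)/33559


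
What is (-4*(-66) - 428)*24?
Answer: -3936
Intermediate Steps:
(-4*(-66) - 428)*24 = (264 - 428)*24 = -164*24 = -3936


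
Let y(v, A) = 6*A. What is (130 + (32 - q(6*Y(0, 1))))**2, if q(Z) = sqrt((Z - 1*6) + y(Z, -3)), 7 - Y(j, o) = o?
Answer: 26256 - 648*sqrt(3) ≈ 25134.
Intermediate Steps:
Y(j, o) = 7 - o
q(Z) = sqrt(-24 + Z) (q(Z) = sqrt((Z - 1*6) + 6*(-3)) = sqrt((Z - 6) - 18) = sqrt((-6 + Z) - 18) = sqrt(-24 + Z))
(130 + (32 - q(6*Y(0, 1))))**2 = (130 + (32 - sqrt(-24 + 6*(7 - 1*1))))**2 = (130 + (32 - sqrt(-24 + 6*(7 - 1))))**2 = (130 + (32 - sqrt(-24 + 6*6)))**2 = (130 + (32 - sqrt(-24 + 36)))**2 = (130 + (32 - sqrt(12)))**2 = (130 + (32 - 2*sqrt(3)))**2 = (162 - 2*sqrt(3))**2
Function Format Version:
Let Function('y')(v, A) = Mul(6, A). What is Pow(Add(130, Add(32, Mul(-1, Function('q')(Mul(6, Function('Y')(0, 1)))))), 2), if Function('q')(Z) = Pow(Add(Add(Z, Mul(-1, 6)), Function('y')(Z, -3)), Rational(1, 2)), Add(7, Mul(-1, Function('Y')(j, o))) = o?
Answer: Add(26256, Mul(-648, Pow(3, Rational(1, 2)))) ≈ 25134.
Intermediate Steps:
Function('Y')(j, o) = Add(7, Mul(-1, o))
Function('q')(Z) = Pow(Add(-24, Z), Rational(1, 2)) (Function('q')(Z) = Pow(Add(Add(Z, Mul(-1, 6)), Mul(6, -3)), Rational(1, 2)) = Pow(Add(Add(Z, -6), -18), Rational(1, 2)) = Pow(Add(Add(-6, Z), -18), Rational(1, 2)) = Pow(Add(-24, Z), Rational(1, 2)))
Pow(Add(130, Add(32, Mul(-1, Function('q')(Mul(6, Function('Y')(0, 1)))))), 2) = Pow(Add(130, Add(32, Mul(-1, Pow(Add(-24, Mul(6, Add(7, Mul(-1, 1)))), Rational(1, 2))))), 2) = Pow(Add(130, Add(32, Mul(-1, Pow(Add(-24, Mul(6, Add(7, -1))), Rational(1, 2))))), 2) = Pow(Add(130, Add(32, Mul(-1, Pow(Add(-24, Mul(6, 6)), Rational(1, 2))))), 2) = Pow(Add(130, Add(32, Mul(-1, Pow(Add(-24, 36), Rational(1, 2))))), 2) = Pow(Add(130, Add(32, Mul(-1, Pow(12, Rational(1, 2))))), 2) = Pow(Add(130, Add(32, Mul(-1, Mul(2, Pow(3, Rational(1, 2)))))), 2) = Pow(Add(130, Add(32, Mul(-2, Pow(3, Rational(1, 2))))), 2) = Pow(Add(162, Mul(-2, Pow(3, Rational(1, 2)))), 2)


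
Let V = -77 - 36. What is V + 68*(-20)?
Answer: -1473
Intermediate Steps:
V = -113
V + 68*(-20) = -113 + 68*(-20) = -113 - 1360 = -1473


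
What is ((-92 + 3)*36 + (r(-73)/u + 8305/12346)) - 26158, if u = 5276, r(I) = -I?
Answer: -956261219557/32568748 ≈ -29361.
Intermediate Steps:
((-92 + 3)*36 + (r(-73)/u + 8305/12346)) - 26158 = ((-92 + 3)*36 + (-1*(-73)/5276 + 8305/12346)) - 26158 = (-89*36 + (73*(1/5276) + 8305*(1/12346))) - 26158 = (-3204 + (73/5276 + 8305/12346)) - 26158 = (-3204 + 22359219/32568748) - 26158 = -104327909373/32568748 - 26158 = -956261219557/32568748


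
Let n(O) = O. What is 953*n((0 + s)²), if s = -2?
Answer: 3812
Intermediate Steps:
953*n((0 + s)²) = 953*(0 - 2)² = 953*(-2)² = 953*4 = 3812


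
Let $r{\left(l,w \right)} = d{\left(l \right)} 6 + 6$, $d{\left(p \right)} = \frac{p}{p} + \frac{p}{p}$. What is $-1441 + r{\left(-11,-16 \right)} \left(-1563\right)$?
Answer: $-29575$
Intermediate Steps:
$d{\left(p \right)} = 2$ ($d{\left(p \right)} = 1 + 1 = 2$)
$r{\left(l,w \right)} = 18$ ($r{\left(l,w \right)} = 2 \cdot 6 + 6 = 12 + 6 = 18$)
$-1441 + r{\left(-11,-16 \right)} \left(-1563\right) = -1441 + 18 \left(-1563\right) = -1441 - 28134 = -29575$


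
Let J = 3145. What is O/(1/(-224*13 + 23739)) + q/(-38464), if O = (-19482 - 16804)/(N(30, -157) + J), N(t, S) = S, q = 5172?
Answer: -1816772332759/7183152 ≈ -2.5292e+5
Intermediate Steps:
O = -18143/1494 (O = (-19482 - 16804)/(-157 + 3145) = -36286/2988 = -36286*1/2988 = -18143/1494 ≈ -12.144)
O/(1/(-224*13 + 23739)) + q/(-38464) = -18143/(1494*(1/(-224*13 + 23739))) + 5172/(-38464) = -18143/(1494*(1/(-2912 + 23739))) + 5172*(-1/38464) = -18143/(1494*(1/20827)) - 1293/9616 = -18143/(1494*1/20827) - 1293/9616 = -18143/1494*20827 - 1293/9616 = -377864261/1494 - 1293/9616 = -1816772332759/7183152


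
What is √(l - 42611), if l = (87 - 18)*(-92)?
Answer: I*√48959 ≈ 221.27*I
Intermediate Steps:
l = -6348 (l = 69*(-92) = -6348)
√(l - 42611) = √(-6348 - 42611) = √(-48959) = I*√48959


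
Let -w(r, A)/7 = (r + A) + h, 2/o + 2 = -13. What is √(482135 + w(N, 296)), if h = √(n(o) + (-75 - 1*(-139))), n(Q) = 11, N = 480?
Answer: √(476703 - 35*√3) ≈ 690.39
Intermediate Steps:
o = -2/15 (o = 2/(-2 - 13) = 2/(-15) = 2*(-1/15) = -2/15 ≈ -0.13333)
h = 5*√3 (h = √(11 + (-75 - 1*(-139))) = √(11 + (-75 + 139)) = √(11 + 64) = √75 = 5*√3 ≈ 8.6602)
w(r, A) = -35*√3 - 7*A - 7*r (w(r, A) = -7*((r + A) + 5*√3) = -7*((A + r) + 5*√3) = -7*(A + r + 5*√3) = -35*√3 - 7*A - 7*r)
√(482135 + w(N, 296)) = √(482135 + (-35*√3 - 7*296 - 7*480)) = √(482135 + (-35*√3 - 2072 - 3360)) = √(482135 + (-5432 - 35*√3)) = √(476703 - 35*√3)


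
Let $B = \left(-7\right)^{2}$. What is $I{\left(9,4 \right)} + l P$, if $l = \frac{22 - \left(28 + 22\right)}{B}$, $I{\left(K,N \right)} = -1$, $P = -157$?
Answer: $\frac{621}{7} \approx 88.714$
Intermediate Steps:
$B = 49$
$l = - \frac{4}{7}$ ($l = \frac{22 - \left(28 + 22\right)}{49} = \left(22 - 50\right) \frac{1}{49} = \left(-28\right) \frac{1}{49} = - \frac{4}{7} \approx -0.57143$)
$I{\left(9,4 \right)} + l P = -1 - - \frac{628}{7} = -1 + \frac{628}{7} = \frac{621}{7}$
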